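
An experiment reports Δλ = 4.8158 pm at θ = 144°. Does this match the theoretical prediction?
No, inconsistent

Calculate the expected shift for θ = 144°:

Δλ_expected = λ_C(1 - cos(144°))
Δλ_expected = 2.4263 × (1 - cos(144°))
Δλ_expected = 2.4263 × 1.8090
Δλ_expected = 4.3892 pm

Given shift: 4.8158 pm
Expected shift: 4.3892 pm
Difference: 0.4265 pm

The values do not match. The given shift corresponds to θ ≈ 170.0°, not 144°.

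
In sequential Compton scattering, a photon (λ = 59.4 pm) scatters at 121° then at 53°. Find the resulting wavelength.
64.0421 pm

Apply Compton shift twice:

First scattering at θ₁ = 121°:
Δλ₁ = λ_C(1 - cos(121°))
Δλ₁ = 2.4263 × 1.5150
Δλ₁ = 3.6760 pm

After first scattering:
λ₁ = 59.4 + 3.6760 = 63.0760 pm

Second scattering at θ₂ = 53°:
Δλ₂ = λ_C(1 - cos(53°))
Δλ₂ = 2.4263 × 0.3982
Δλ₂ = 0.9661 pm

Final wavelength:
λ₂ = 63.0760 + 0.9661 = 64.0421 pm

Total shift: Δλ_total = 3.6760 + 0.9661 = 4.6421 pm

(Intermediate values are shown rounded; full precision is carried through to the final answer.)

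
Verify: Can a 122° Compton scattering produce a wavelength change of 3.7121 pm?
Yes, consistent

Calculate the expected shift for θ = 122°:

Δλ_expected = λ_C(1 - cos(122°))
Δλ_expected = 2.4263 × (1 - cos(122°))
Δλ_expected = 2.4263 × 1.5299
Δλ_expected = 3.7121 pm

Given shift: 3.7121 pm
Expected shift: 3.7121 pm
Difference: 0.0000 pm

The values match. This is consistent with Compton scattering at the stated angle.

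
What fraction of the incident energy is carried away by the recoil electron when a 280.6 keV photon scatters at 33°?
0.0814 (or 8.14%)

Calculate initial and final photon energies:

Initial: E₀ = 280.6 keV → λ₀ = 4.4185 pm
Compton shift: Δλ = 0.3914 pm
Final wavelength: λ' = 4.8100 pm
Final energy: E' = 257.7648 keV

Fractional energy loss:
(E₀ - E')/E₀ = (280.6000 - 257.7648)/280.6000
= 22.8352/280.6000
= 0.0814
= 8.14%

(Intermediate values are shown rounded; full precision is carried through to the final answer.)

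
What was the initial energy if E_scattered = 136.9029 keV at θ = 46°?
149.1000 keV

Convert final energy to wavelength (hc ≈ 1239.842 keV·pm):
λ' = hc/E' = 1239.842 / 136.9029 = 9.0564 pm

Calculate the Compton shift:
Δλ = λ_C(1 - cos(46°))
Δλ = 2.4263 × (1 - cos(46°))
Δλ = 0.7409 pm

Initial wavelength:
λ = λ' - Δλ = 9.0564 - 0.7409 = 8.3155 pm

Initial energy:
E = hc/λ = 1239.842 / 8.3155 = 149.1000 keV

(Intermediate values are shown rounded; full precision is carried through to the final answer.)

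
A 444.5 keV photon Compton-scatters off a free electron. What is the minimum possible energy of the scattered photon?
162.2423 keV (at θ = 180°)

The scattered photon has minimum energy when its wavelength is maximum, i.e., when the Compton shift Δλ = λ_C(1 − cos θ) is maximum. This occurs at θ = 180° (backscattering), giving Δλ_max = 2λ_C = 4.8526 pm.

Initial wavelength: λ₀ = hc/E₀ = 2.7893 pm
Maximum final wavelength: λ'_max = λ₀ + 2λ_C = 2.7893 + 4.8526 = 7.6419 pm
Minimum final energy: E'_min = hc/λ'_max = 162.2423 keV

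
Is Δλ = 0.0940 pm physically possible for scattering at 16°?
Yes, consistent

Calculate the expected shift for θ = 16°:

Δλ_expected = λ_C(1 - cos(16°))
Δλ_expected = 2.4263 × (1 - cos(16°))
Δλ_expected = 2.4263 × 0.0387
Δλ_expected = 0.0940 pm

Given shift: 0.0940 pm
Expected shift: 0.0940 pm
Difference: 0.0000 pm

The values match. This is consistent with Compton scattering at the stated angle.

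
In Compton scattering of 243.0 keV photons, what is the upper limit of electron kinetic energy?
118.4535 keV

Maximum energy transfer occurs at θ = 180° (backscattering).

Initial photon: E₀ = 243.0 keV → λ₀ = 5.1022 pm

Maximum Compton shift (at 180°):
Δλ_max = 2λ_C = 2 × 2.4263 = 4.8526 pm

Final wavelength:
λ' = 5.1022 + 4.8526 = 9.9549 pm

Minimum photon energy (maximum energy to electron):
E'_min = hc/λ' = 124.5465 keV

Maximum electron kinetic energy:
K_max = E₀ - E'_min = 243.0000 - 124.5465 = 118.4535 keV

(Intermediate values are shown rounded; full precision is carried through to the final answer.)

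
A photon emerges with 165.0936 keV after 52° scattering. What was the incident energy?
188.5001 keV

Convert final energy to wavelength (hc ≈ 1239.842 keV·pm):
λ' = hc/E' = 1239.842 / 165.0936 = 7.5099 pm

Calculate the Compton shift:
Δλ = λ_C(1 - cos(52°))
Δλ = 2.4263 × (1 - cos(52°))
Δλ = 0.9325 pm

Initial wavelength:
λ = λ' - Δλ = 7.5099 - 0.9325 = 6.5774 pm

Initial energy:
E = hc/λ = 1239.842 / 6.5774 = 188.5001 keV

(Intermediate values are shown rounded; full precision is carried through to the final answer.)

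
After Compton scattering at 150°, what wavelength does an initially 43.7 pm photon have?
48.2276 pm

Using the Compton formula: λ' = λ + λ_C(1 − cos θ)

For θ = 150°, cos θ = -√3/2 (exact) ≈ -0.8660, so:
1 − cos 150° = 1 − (-√3/2) ≈ 1.8660

Δλ = λ_C × 1.8660 = 2.4263 × 1.8660 = 4.5276 pm

λ' = 43.7 + 4.5276 = 48.2276 pm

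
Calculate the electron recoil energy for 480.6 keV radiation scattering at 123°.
284.6566 keV

By energy conservation: K_e = E_initial - E_final

First find the scattered photon energy:
Initial wavelength: λ = hc/E = 2.5798 pm
Compton shift: Δλ = λ_C(1 - cos(123°)) = 3.7478 pm
Final wavelength: λ' = 2.5798 + 3.7478 = 6.3276 pm
Final photon energy: E' = hc/λ' = 195.9434 keV

Electron kinetic energy:
K_e = E - E' = 480.6000 - 195.9434 = 284.6566 keV

(Intermediate values are shown rounded; full precision is carried through to the final answer.)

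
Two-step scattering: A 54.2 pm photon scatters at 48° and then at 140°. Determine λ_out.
59.2878 pm

Apply Compton shift twice:

First scattering at θ₁ = 48°:
Δλ₁ = λ_C(1 - cos(48°))
Δλ₁ = 2.4263 × 0.3309
Δλ₁ = 0.8028 pm

After first scattering:
λ₁ = 54.2 + 0.8028 = 55.0028 pm

Second scattering at θ₂ = 140°:
Δλ₂ = λ_C(1 - cos(140°))
Δλ₂ = 2.4263 × 1.7660
Δλ₂ = 4.2850 pm

Final wavelength:
λ₂ = 55.0028 + 4.2850 = 59.2878 pm

Total shift: Δλ_total = 0.8028 + 4.2850 = 5.0878 pm

(Intermediate values are shown rounded; full precision is carried through to the final answer.)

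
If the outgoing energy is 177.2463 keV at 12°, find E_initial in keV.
178.6000 keV

Convert final energy to wavelength (hc ≈ 1239.842 keV·pm):
λ' = hc/E' = 1239.842 / 177.2463 = 6.9950 pm

Calculate the Compton shift:
Δλ = λ_C(1 - cos(12°))
Δλ = 2.4263 × (1 - cos(12°))
Δλ = 0.0530 pm

Initial wavelength:
λ = λ' - Δλ = 6.9950 - 0.0530 = 6.9420 pm

Initial energy:
E = hc/λ = 1239.842 / 6.9420 = 178.6000 keV

(Intermediate values are shown rounded; full precision is carried through to the final answer.)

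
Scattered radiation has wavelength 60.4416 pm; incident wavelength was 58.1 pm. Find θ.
88.00°

First find the wavelength shift:
Δλ = λ' - λ = 60.4416 - 58.1 = 2.3416 pm

Using Δλ = λ_C(1 - cos θ), with λ_C = h/(m_e·c) ≈ 2.42631024 pm:
cos θ = 1 - Δλ/λ_C
cos θ = 1 - 2.3416/2.42631024
cos θ = 0.034913

θ = arccos(0.034913)
θ = 88.00°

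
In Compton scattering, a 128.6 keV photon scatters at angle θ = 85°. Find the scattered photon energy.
104.5758 keV

First convert energy to wavelength:
λ = hc/E, with hc ≈ 1239.842 keV·pm (i.e. 1239.842 eV·nm)

For E = 128.6 keV = 128600 eV:
λ = 1239.842 keV·pm / 128.6 keV
λ = 9.6411 pm

Calculate the Compton shift:
Δλ = λ_C(1 - cos(85°)) = 2.4263 × 0.9128
Δλ = 2.2148 pm

Final wavelength:
λ' = 9.6411 + 2.2148 = 11.8559 pm

Final energy:
E' = hc/λ' = 1239.842 / 11.8559 = 104.5758 keV

(Intermediate values are shown rounded; full precision is carried through to the final answer.)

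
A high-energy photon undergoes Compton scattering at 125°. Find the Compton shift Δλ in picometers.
3.8180 pm

Using the Compton scattering formula:
Δλ = λ_C(1 - cos θ)

where λ_C = h/(m_e·c) ≈ 2.4263 pm is the Compton wavelength of an electron.

For θ = 125°:
cos(125°) = -0.5736
1 - cos(125°) = 1.5736

Δλ = 2.4263 × 1.5736
Δλ = 3.8180 pm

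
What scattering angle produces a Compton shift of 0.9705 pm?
53.13°

From the Compton formula Δλ = λ_C(1 - cos θ), we can solve for θ:

cos θ = 1 - Δλ/λ_C

Given:
- Δλ = 0.9705 pm
- λ_C = h/(m_e·c) ≈ 2.42631024 pm

cos θ = 1 - 0.9705/2.42631024
cos θ = 1 - 0.399990
cos θ = 0.600010

θ = arccos(0.600010)
θ = 53.13°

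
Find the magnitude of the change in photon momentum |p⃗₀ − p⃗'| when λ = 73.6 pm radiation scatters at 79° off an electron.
1.1306e-23 kg·m/s

Photon momentum magnitude is p = h/λ.

Initial momentum:
p₀ = h/λ = 6.6261e-34/7.3600e-11 = 9.0028e-24 kg·m/s

After scattering:
λ' = λ + Δλ = 73.6 + 1.9633 = 75.5633 pm
p' = h/λ' = 6.6261e-34/7.5563e-11 = 8.7689e-24 kg·m/s

Momentum is a vector; the scattered photon's direction makes angle θ = 79° with the incident direction. The magnitude of the vector change Δp⃗ = p⃗₀ − p⃗' is found from the law of cosines:
|Δp⃗|² = p₀² + p'² − 2p₀p'cos θ
|Δp⃗|² = (9.0028e-24)² + (8.7689e-24)² − 2·9.0028e-24·8.7689e-24·cos(79°)
|Δp⃗| = 1.1306e-23 kg·m/s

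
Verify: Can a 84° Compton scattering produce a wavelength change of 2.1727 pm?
Yes, consistent

Calculate the expected shift for θ = 84°:

Δλ_expected = λ_C(1 - cos(84°))
Δλ_expected = 2.4263 × (1 - cos(84°))
Δλ_expected = 2.4263 × 0.8955
Δλ_expected = 2.1727 pm

Given shift: 2.1727 pm
Expected shift: 2.1727 pm
Difference: 0.0000 pm

The values match. This is consistent with Compton scattering at the stated angle.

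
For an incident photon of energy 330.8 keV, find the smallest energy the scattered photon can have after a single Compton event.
144.1571 keV (at θ = 180°)

The scattered photon has minimum energy when its wavelength is maximum, i.e., when the Compton shift Δλ = λ_C(1 − cos θ) is maximum. This occurs at θ = 180° (backscattering), giving Δλ_max = 2λ_C = 4.8526 pm.

Initial wavelength: λ₀ = hc/E₀ = 3.7480 pm
Maximum final wavelength: λ'_max = λ₀ + 2λ_C = 3.7480 + 4.8526 = 8.6006 pm
Minimum final energy: E'_min = hc/λ'_max = 144.1571 keV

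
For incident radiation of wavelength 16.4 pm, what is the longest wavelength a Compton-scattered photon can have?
21.2526 pm (at θ = 180°)

The Compton shift is Δλ = λ_C(1 − cos θ).

Since cos θ ranges from −1 to 1, the factor (1 − cos θ) ranges from 0 to 2; the maximum shift occurs at θ = 180° (backscattering):
Δλ_max = 2λ_C = 2 × 2.4263 pm = 4.8526 pm

Maximum scattered wavelength:
λ'_max = λ₀ + Δλ_max = 16.4 + 4.8526 = 21.2526 pm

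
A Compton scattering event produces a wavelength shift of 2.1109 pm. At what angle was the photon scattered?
82.53°

From the Compton formula Δλ = λ_C(1 - cos θ), we can solve for θ:

cos θ = 1 - Δλ/λ_C

Given:
- Δλ = 2.1109 pm
- λ_C = h/(m_e·c) ≈ 2.42631024 pm

cos θ = 1 - 2.1109/2.42631024
cos θ = 1 - 0.870004
cos θ = 0.129996

θ = arccos(0.129996)
θ = 82.53°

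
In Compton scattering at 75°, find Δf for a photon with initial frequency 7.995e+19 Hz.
2.591e+19 Hz (decrease)

Convert frequency to wavelength (c = 299792458 m/s):
λ₀ = c/f₀ = 299792458/7.995e+19 = 3.7497493e-12 m = 3.7497 pm

Calculate Compton shift:
Δλ = λ_C(1 - cos(75°)) = 1.7983 pm

Final wavelength:
λ' = λ₀ + Δλ = 3.7497 + 1.7983 = 5.5481 pm

Final frequency:
f' = c/λ' = 299792458/5.5480843e-12 = 5.4035311e+19 Hz

Frequency shift (decrease):
Δf = f₀ - f' = 7.995e+19 - 5.4035311e+19 = 2.591e+19 Hz

(Intermediate values are shown rounded; full precision is carried through to the final answer.)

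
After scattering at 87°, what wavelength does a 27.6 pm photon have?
29.8993 pm

Using the Compton scattering formula:
λ' = λ + Δλ = λ + λ_C(1 - cos θ)

Given:
- Initial wavelength λ = 27.6 pm
- Scattering angle θ = 87°
- Compton wavelength λ_C ≈ 2.4263 pm

Calculate the shift:
Δλ = 2.4263 × (1 - cos(87°))
Δλ = 2.4263 × 0.9477
Δλ = 2.2993 pm

Final wavelength:
λ' = 27.6 + 2.2993 = 29.8993 pm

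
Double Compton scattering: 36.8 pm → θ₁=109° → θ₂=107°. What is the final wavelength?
43.1519 pm

Apply Compton shift twice:

First scattering at θ₁ = 109°:
Δλ₁ = λ_C(1 - cos(109°))
Δλ₁ = 2.4263 × 1.3256
Δλ₁ = 3.2162 pm

After first scattering:
λ₁ = 36.8 + 3.2162 = 40.0162 pm

Second scattering at θ₂ = 107°:
Δλ₂ = λ_C(1 - cos(107°))
Δλ₂ = 2.4263 × 1.2924
Δλ₂ = 3.1357 pm

Final wavelength:
λ₂ = 40.0162 + 3.1357 = 43.1519 pm

Total shift: Δλ_total = 3.2162 + 3.1357 = 6.3519 pm

(Intermediate values are shown rounded; full precision is carried through to the final answer.)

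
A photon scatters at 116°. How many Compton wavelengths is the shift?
1.4384 λ_C

The Compton shift formula is:
Δλ = λ_C(1 - cos θ)

Dividing both sides by λ_C:
Δλ/λ_C = 1 - cos θ

For θ = 116°:
Δλ/λ_C = 1 - cos(116°)
Δλ/λ_C = 1 - -0.4384
Δλ/λ_C = 1.4384

This means the shift is 1.4384 × λ_C = 3.4899 pm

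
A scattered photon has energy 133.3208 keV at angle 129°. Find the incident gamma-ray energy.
231.8999 keV

Convert final energy to wavelength (hc ≈ 1239.842 keV·pm):
λ' = hc/E' = 1239.842 / 133.3208 = 9.2997 pm

Calculate the Compton shift:
Δλ = λ_C(1 - cos(129°))
Δλ = 2.4263 × (1 - cos(129°))
Δλ = 3.9532 pm

Initial wavelength:
λ = λ' - Δλ = 9.2997 - 3.9532 = 5.3465 pm

Initial energy:
E = hc/λ = 1239.842 / 5.3465 = 231.8999 keV

(Intermediate values are shown rounded; full precision is carried through to the final answer.)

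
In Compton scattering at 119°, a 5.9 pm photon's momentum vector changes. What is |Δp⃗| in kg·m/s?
1.5833e-22 kg·m/s

Photon momentum magnitude is p = h/λ.

Initial momentum:
p₀ = h/λ = 6.6261e-34/5.9000e-12 = 1.1231e-22 kg·m/s

After scattering:
λ' = λ + Δλ = 5.9 + 3.6026 = 9.5026 pm
p' = h/λ' = 6.6261e-34/9.5026e-12 = 6.9729e-23 kg·m/s

Momentum is a vector; the scattered photon's direction makes angle θ = 119° with the incident direction. The magnitude of the vector change Δp⃗ = p⃗₀ − p⃗' is found from the law of cosines:
|Δp⃗|² = p₀² + p'² − 2p₀p'cos θ
|Δp⃗|² = (1.1231e-22)² + (6.9729e-23)² − 2·1.1231e-22·6.9729e-23·cos(119°)
|Δp⃗| = 1.5833e-22 kg·m/s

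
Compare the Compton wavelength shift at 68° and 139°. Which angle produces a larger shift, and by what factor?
139° produces the larger shift by a factor of 2.806

Calculate both shifts using Δλ = λ_C(1 - cos θ):

For θ₁ = 68°:
Δλ₁ = 2.4263 × (1 - cos(68°))
Δλ₁ = 2.4263 × 0.6254
Δλ₁ = 1.5174 pm

For θ₂ = 139°:
Δλ₂ = 2.4263 × (1 - cos(139°))
Δλ₂ = 2.4263 × 1.7547
Δλ₂ = 4.2575 pm

The 139° angle produces the larger shift.
Ratio: 4.2575/1.5174 = 2.806

(Intermediate values are shown rounded; full precision is carried through to the final answer.)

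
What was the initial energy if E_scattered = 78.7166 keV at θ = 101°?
96.4000 keV

Convert final energy to wavelength (hc ≈ 1239.842 keV·pm):
λ' = hc/E' = 1239.842 / 78.7166 = 15.7507 pm

Calculate the Compton shift:
Δλ = λ_C(1 - cos(101°))
Δλ = 2.4263 × (1 - cos(101°))
Δλ = 2.8893 pm

Initial wavelength:
λ = λ' - Δλ = 15.7507 - 2.8893 = 12.8614 pm

Initial energy:
E = hc/λ = 1239.842 / 12.8614 = 96.4000 keV

(Intermediate values are shown rounded; full precision is carried through to the final answer.)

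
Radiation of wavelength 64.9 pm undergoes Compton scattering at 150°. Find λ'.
69.4276 pm

Using the Compton formula: λ' = λ + λ_C(1 − cos θ)

For θ = 150°, cos θ = -√3/2 (exact) ≈ -0.8660, so:
1 − cos 150° = 1 − (-√3/2) ≈ 1.8660

Δλ = λ_C × 1.8660 = 2.4263 × 1.8660 = 4.5276 pm

λ' = 64.9 + 4.5276 = 69.4276 pm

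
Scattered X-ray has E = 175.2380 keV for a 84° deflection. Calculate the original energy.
252.9001 keV

Convert final energy to wavelength (hc ≈ 1239.842 keV·pm):
λ' = hc/E' = 1239.842 / 175.2380 = 7.0752 pm

Calculate the Compton shift:
Δλ = λ_C(1 - cos(84°))
Δλ = 2.4263 × (1 - cos(84°))
Δλ = 2.1727 pm

Initial wavelength:
λ = λ' - Δλ = 7.0752 - 2.1727 = 4.9025 pm

Initial energy:
E = hc/λ = 1239.842 / 4.9025 = 252.9001 keV

(Intermediate values are shown rounded; full precision is carried through to the final answer.)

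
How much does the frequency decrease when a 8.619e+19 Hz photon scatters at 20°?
3.479e+18 Hz (decrease)

Convert frequency to wavelength (c = 299792458 m/s):
λ₀ = c/f₀ = 299792458/8.619e+19 = 3.4782743e-12 m = 3.4783 pm

Calculate Compton shift:
Δλ = λ_C(1 - cos(20°)) = 0.1463 pm

Final wavelength:
λ' = λ₀ + Δλ = 3.4783 + 0.1463 = 3.6246 pm

Final frequency:
f' = c/λ' = 299792458/3.6245987e-12 = 8.2710525e+19 Hz

Frequency shift (decrease):
Δf = f₀ - f' = 8.619e+19 - 8.2710525e+19 = 3.479e+18 Hz

(Intermediate values are shown rounded; full precision is carried through to the final answer.)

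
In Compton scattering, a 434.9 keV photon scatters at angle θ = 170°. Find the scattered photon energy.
161.7194 keV

First convert energy to wavelength:
λ = hc/E, with hc ≈ 1239.842 keV·pm (i.e. 1239.842 eV·nm)

For E = 434.9 keV = 434900 eV:
λ = 1239.842 keV·pm / 434.9 keV
λ = 2.8509 pm

Calculate the Compton shift:
Δλ = λ_C(1 - cos(170°)) = 2.4263 × 1.9848
Δλ = 4.8158 pm

Final wavelength:
λ' = 2.8509 + 4.8158 = 7.6666 pm

Final energy:
E' = hc/λ' = 1239.842 / 7.6666 = 161.7194 keV

(Intermediate values are shown rounded; full precision is carried through to the final answer.)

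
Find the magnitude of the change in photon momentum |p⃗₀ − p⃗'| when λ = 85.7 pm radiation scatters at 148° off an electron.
1.4495e-23 kg·m/s

Photon momentum magnitude is p = h/λ.

Initial momentum:
p₀ = h/λ = 6.6261e-34/8.5700e-11 = 7.7317e-24 kg·m/s

After scattering:
λ' = λ + Δλ = 85.7 + 4.4839 = 90.1839 pm
p' = h/λ' = 6.6261e-34/9.0184e-11 = 7.3473e-24 kg·m/s

Momentum is a vector; the scattered photon's direction makes angle θ = 148° with the incident direction. The magnitude of the vector change Δp⃗ = p⃗₀ − p⃗' is found from the law of cosines:
|Δp⃗|² = p₀² + p'² − 2p₀p'cos θ
|Δp⃗|² = (7.7317e-24)² + (7.3473e-24)² − 2·7.7317e-24·7.3473e-24·cos(148°)
|Δp⃗| = 1.4495e-23 kg·m/s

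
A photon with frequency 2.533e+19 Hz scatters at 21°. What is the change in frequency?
3.403e+17 Hz (decrease)

Convert frequency to wavelength (c = 299792458 m/s):
λ₀ = c/f₀ = 299792458/2.533e+19 = 1.1835470e-11 m = 11.8355 pm

Calculate Compton shift:
Δλ = λ_C(1 - cos(21°)) = 0.1612 pm

Final wavelength:
λ' = λ₀ + Δλ = 11.8355 + 0.1612 = 11.9966 pm

Final frequency:
f' = c/λ' = 299792458/1.1996625e-11 = 2.4989734e+19 Hz

Frequency shift (decrease):
Δf = f₀ - f' = 2.533e+19 - 2.4989734e+19 = 3.403e+17 Hz

(Intermediate values are shown rounded; full precision is carried through to the final answer.)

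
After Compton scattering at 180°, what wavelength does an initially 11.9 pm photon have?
16.7526 pm

Using the Compton formula: λ' = λ + λ_C(1 − cos θ)

For θ = 180°, cos θ = -1 (exact) = -1.0000, so:
1 − cos 180° = 1 − (-1) = 2.0000

Δλ = λ_C × 2.0000 = 2.4263 × 2.0000 = 4.8526 pm

λ' = 11.9 + 4.8526 = 16.7526 pm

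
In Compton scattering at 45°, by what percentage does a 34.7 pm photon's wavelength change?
2.0480%

Calculate the Compton shift:
Δλ = λ_C(1 - cos(45°))
Δλ = 2.4263 × (1 - cos(45°))
Δλ = 2.4263 × 0.2929
Δλ = 0.7106 pm

Percentage change:
(Δλ/λ₀) × 100 = (0.7106/34.7) × 100
= 2.0480%

(Intermediate values are shown rounded; full precision is carried through to the final answer.)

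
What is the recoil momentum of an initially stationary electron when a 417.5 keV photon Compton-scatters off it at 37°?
1.3495e-22 kg·m/s

The electron is initially at rest, so by conservation of momentum:
p⃗_e = p⃗₀ − p⃗'  (incident photon momentum minus scattered photon momentum)

Photon momentum magnitudes (p = h/λ = E/c):
λ₀ = hc/E₀ = 2.9697 pm → p₀ = h/λ₀ = 2.2312e-22 kg·m/s
Δλ = λ_C(1 − cos 37°) = 0.4886 pm
λ' = 3.4583 pm → p' = h/λ' = 1.9160e-22 kg·m/s

The scattered photon makes angle θ = 37° with the incident direction, so by the law of cosines:
|p⃗_e|² = p₀² + p'² − 2p₀p'cos θ
|p⃗_e|² = (2.2312e-22)² + (1.9160e-22)² − 2·2.2312e-22·1.9160e-22·cos(37°)
|p⃗_e| = 1.3495e-22 kg·m/s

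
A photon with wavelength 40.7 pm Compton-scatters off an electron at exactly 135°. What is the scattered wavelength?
44.8420 pm

Using the Compton formula: λ' = λ + λ_C(1 − cos θ)

For θ = 135°, cos θ = -√2/2 (exact) ≈ -0.7071, so:
1 − cos 135° = 1 − (-√2/2) ≈ 1.7071

Δλ = λ_C × 1.7071 = 2.4263 × 1.7071 = 4.1420 pm

λ' = 40.7 + 4.1420 = 44.8420 pm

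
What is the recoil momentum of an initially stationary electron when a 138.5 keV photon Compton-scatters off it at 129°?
1.1357e-22 kg·m/s

The electron is initially at rest, so by conservation of momentum:
p⃗_e = p⃗₀ − p⃗'  (incident photon momentum minus scattered photon momentum)

Photon momentum magnitudes (p = h/λ = E/c):
λ₀ = hc/E₀ = 8.9519 pm → p₀ = h/λ₀ = 7.4018e-23 kg·m/s
Δλ = λ_C(1 − cos 129°) = 3.9532 pm
λ' = 12.9052 pm → p' = h/λ' = 5.1344e-23 kg·m/s

The scattered photon makes angle θ = 129° with the incident direction, so by the law of cosines:
|p⃗_e|² = p₀² + p'² − 2p₀p'cos θ
|p⃗_e|² = (7.4018e-23)² + (5.1344e-23)² − 2·7.4018e-23·5.1344e-23·cos(129°)
|p⃗_e| = 1.1357e-22 kg·m/s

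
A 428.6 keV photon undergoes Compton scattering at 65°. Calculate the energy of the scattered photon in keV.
288.7598 keV

First convert energy to wavelength:
λ = hc/E, with hc ≈ 1239.842 keV·pm (i.e. 1239.842 eV·nm)

For E = 428.6 keV = 428600 eV:
λ = 1239.842 keV·pm / 428.6 keV
λ = 2.8928 pm

Calculate the Compton shift:
Δλ = λ_C(1 - cos(65°)) = 2.4263 × 0.5774
Δλ = 1.4009 pm

Final wavelength:
λ' = 2.8928 + 1.4009 = 4.2937 pm

Final energy:
E' = hc/λ' = 1239.842 / 4.2937 = 288.7598 keV

(Intermediate values are shown rounded; full precision is carried through to the final answer.)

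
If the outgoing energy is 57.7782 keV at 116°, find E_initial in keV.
69.0000 keV

Convert final energy to wavelength (hc ≈ 1239.842 keV·pm):
λ' = hc/E' = 1239.842 / 57.7782 = 21.4586 pm

Calculate the Compton shift:
Δλ = λ_C(1 - cos(116°))
Δλ = 2.4263 × (1 - cos(116°))
Δλ = 3.4899 pm

Initial wavelength:
λ = λ' - Δλ = 21.4586 - 3.4899 = 17.9687 pm

Initial energy:
E = hc/λ = 1239.842 / 17.9687 = 69.0000 keV

(Intermediate values are shown rounded; full precision is carried through to the final answer.)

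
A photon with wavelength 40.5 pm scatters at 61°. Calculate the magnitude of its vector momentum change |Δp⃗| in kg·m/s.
1.6364e-23 kg·m/s

Photon momentum magnitude is p = h/λ.

Initial momentum:
p₀ = h/λ = 6.6261e-34/4.0500e-11 = 1.6361e-23 kg·m/s

After scattering:
λ' = λ + Δλ = 40.5 + 1.2500 = 41.7500 pm
p' = h/λ' = 6.6261e-34/4.1750e-11 = 1.5871e-23 kg·m/s

Momentum is a vector; the scattered photon's direction makes angle θ = 61° with the incident direction. The magnitude of the vector change Δp⃗ = p⃗₀ − p⃗' is found from the law of cosines:
|Δp⃗|² = p₀² + p'² − 2p₀p'cos θ
|Δp⃗|² = (1.6361e-23)² + (1.5871e-23)² − 2·1.6361e-23·1.5871e-23·cos(61°)
|Δp⃗| = 1.6364e-23 kg·m/s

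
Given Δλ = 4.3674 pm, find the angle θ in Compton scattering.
143.13°

From the Compton formula Δλ = λ_C(1 - cos θ), we can solve for θ:

cos θ = 1 - Δλ/λ_C

Given:
- Δλ = 4.3674 pm
- λ_C = h/(m_e·c) ≈ 2.42631024 pm

cos θ = 1 - 4.3674/2.42631024
cos θ = 1 - 1.800017
cos θ = -0.800017

θ = arccos(-0.800017)
θ = 143.13°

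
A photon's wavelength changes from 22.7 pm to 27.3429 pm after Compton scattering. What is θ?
156.00°

First find the wavelength shift:
Δλ = λ' - λ = 27.3429 - 22.7 = 4.6429 pm

Using Δλ = λ_C(1 - cos θ), with λ_C = h/(m_e·c) ≈ 2.42631024 pm:
cos θ = 1 - Δλ/λ_C
cos θ = 1 - 4.6429/2.42631024
cos θ = -0.913564

θ = arccos(-0.913564)
θ = 156.00°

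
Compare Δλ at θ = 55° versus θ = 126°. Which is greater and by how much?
126° produces the larger shift by a factor of 3.723

Calculate both shifts using Δλ = λ_C(1 - cos θ):

For θ₁ = 55°:
Δλ₁ = 2.4263 × (1 - cos(55°))
Δλ₁ = 2.4263 × 0.4264
Δλ₁ = 1.0346 pm

For θ₂ = 126°:
Δλ₂ = 2.4263 × (1 - cos(126°))
Δλ₂ = 2.4263 × 1.5878
Δλ₂ = 3.8525 pm

The 126° angle produces the larger shift.
Ratio: 3.8525/1.0346 = 3.723

(Intermediate values are shown rounded; full precision is carried through to the final answer.)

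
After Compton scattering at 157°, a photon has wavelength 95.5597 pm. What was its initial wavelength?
90.9000 pm

From λ' = λ + Δλ, we have λ = λ' - Δλ

First calculate the Compton shift:
Δλ = λ_C(1 - cos θ)
Δλ = 2.4263 × (1 - cos(157°))
Δλ = 2.4263 × 1.9205
Δλ = 4.6597 pm

Initial wavelength:
λ = λ' - Δλ
λ = 95.5597 - 4.6597
λ = 90.9000 pm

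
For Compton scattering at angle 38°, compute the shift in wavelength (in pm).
0.5144 pm

Using the Compton scattering formula:
Δλ = λ_C(1 - cos θ)

where λ_C = h/(m_e·c) ≈ 2.4263 pm is the Compton wavelength of an electron.

For θ = 38°:
cos(38°) = 0.7880
1 - cos(38°) = 0.2120

Δλ = 2.4263 × 0.2120
Δλ = 0.5144 pm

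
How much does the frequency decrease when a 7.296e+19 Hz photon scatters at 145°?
3.778e+19 Hz (decrease)

Convert frequency to wavelength (c = 299792458 m/s):
λ₀ = c/f₀ = 299792458/7.296e+19 = 4.1089975e-12 m = 4.1090 pm

Calculate Compton shift:
Δλ = λ_C(1 - cos(145°)) = 4.4138 pm

Final wavelength:
λ' = λ₀ + Δλ = 4.1090 + 4.4138 = 8.5228 pm

Final frequency:
f' = c/λ' = 299792458/8.5228247e-12 = 3.5175246e+19 Hz

Frequency shift (decrease):
Δf = f₀ - f' = 7.296e+19 - 3.5175246e+19 = 3.778e+19 Hz

(Intermediate values are shown rounded; full precision is carried through to the final answer.)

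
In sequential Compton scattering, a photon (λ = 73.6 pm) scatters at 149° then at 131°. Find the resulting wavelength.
82.1242 pm

Apply Compton shift twice:

First scattering at θ₁ = 149°:
Δλ₁ = λ_C(1 - cos(149°))
Δλ₁ = 2.4263 × 1.8572
Δλ₁ = 4.5061 pm

After first scattering:
λ₁ = 73.6 + 4.5061 = 78.1061 pm

Second scattering at θ₂ = 131°:
Δλ₂ = λ_C(1 - cos(131°))
Δλ₂ = 2.4263 × 1.6561
Δλ₂ = 4.0181 pm

Final wavelength:
λ₂ = 78.1061 + 4.0181 = 82.1242 pm

Total shift: Δλ_total = 4.5061 + 4.0181 = 8.5242 pm

(Intermediate values are shown rounded; full precision is carried through to the final answer.)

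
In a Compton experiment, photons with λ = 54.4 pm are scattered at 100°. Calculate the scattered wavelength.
57.2476 pm

Using the Compton scattering formula:
λ' = λ + Δλ = λ + λ_C(1 - cos θ)

Given:
- Initial wavelength λ = 54.4 pm
- Scattering angle θ = 100°
- Compton wavelength λ_C ≈ 2.4263 pm

Calculate the shift:
Δλ = 2.4263 × (1 - cos(100°))
Δλ = 2.4263 × 1.1736
Δλ = 2.8476 pm

Final wavelength:
λ' = 54.4 + 2.8476 = 57.2476 pm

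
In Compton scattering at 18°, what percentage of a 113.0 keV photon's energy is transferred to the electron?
0.0107 (or 1.07%)

Calculate initial and final photon energies:

Initial: E₀ = 113.0 keV → λ₀ = 10.9721 pm
Compton shift: Δλ = 0.1188 pm
Final wavelength: λ' = 11.0908 pm
Final energy: E' = 111.7901 keV

Fractional energy loss:
(E₀ - E')/E₀ = (113.0000 - 111.7901)/113.0000
= 1.2099/113.0000
= 0.0107
= 1.07%

(Intermediate values are shown rounded; full precision is carried through to the final answer.)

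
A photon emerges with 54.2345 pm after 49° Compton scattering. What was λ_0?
53.4000 pm

From λ' = λ + Δλ, we have λ = λ' - Δλ

First calculate the Compton shift:
Δλ = λ_C(1 - cos θ)
Δλ = 2.4263 × (1 - cos(49°))
Δλ = 2.4263 × 0.3439
Δλ = 0.8345 pm

Initial wavelength:
λ = λ' - Δλ
λ = 54.2345 - 0.8345
λ = 53.4000 pm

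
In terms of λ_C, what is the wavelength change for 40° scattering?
0.2340 λ_C

The Compton shift formula is:
Δλ = λ_C(1 - cos θ)

Dividing both sides by λ_C:
Δλ/λ_C = 1 - cos θ

For θ = 40°:
Δλ/λ_C = 1 - cos(40°)
Δλ/λ_C = 1 - 0.7660
Δλ/λ_C = 0.2340

This means the shift is 0.2340 × λ_C = 0.5676 pm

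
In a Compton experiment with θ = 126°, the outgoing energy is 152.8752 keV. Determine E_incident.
291.2001 keV

Convert final energy to wavelength (hc ≈ 1239.842 keV·pm):
λ' = hc/E' = 1239.842 / 152.8752 = 8.1102 pm

Calculate the Compton shift:
Δλ = λ_C(1 - cos(126°))
Δλ = 2.4263 × (1 - cos(126°))
Δλ = 3.8525 pm

Initial wavelength:
λ = λ' - Δλ = 8.1102 - 3.8525 = 4.2577 pm

Initial energy:
E = hc/λ = 1239.842 / 4.2577 = 291.2001 keV

(Intermediate values are shown rounded; full precision is carried through to the final answer.)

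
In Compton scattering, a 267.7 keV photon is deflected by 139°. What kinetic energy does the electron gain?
128.2184 keV

By energy conservation: K_e = E_initial - E_final

First find the scattered photon energy:
Initial wavelength: λ = hc/E = 4.6315 pm
Compton shift: Δλ = λ_C(1 - cos(139°)) = 4.2575 pm
Final wavelength: λ' = 4.6315 + 4.2575 = 8.8889 pm
Final photon energy: E' = hc/λ' = 139.4816 keV

Electron kinetic energy:
K_e = E - E' = 267.7000 - 139.4816 = 128.2184 keV

(Intermediate values are shown rounded; full precision is carried through to the final answer.)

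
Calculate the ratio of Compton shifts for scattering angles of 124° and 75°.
124° produces the larger shift by a factor of 2.104

Calculate both shifts using Δλ = λ_C(1 - cos θ):

For θ₁ = 75°:
Δλ₁ = 2.4263 × (1 - cos(75°))
Δλ₁ = 2.4263 × 0.7412
Δλ₁ = 1.7983 pm

For θ₂ = 124°:
Δλ₂ = 2.4263 × (1 - cos(124°))
Δλ₂ = 2.4263 × 1.5592
Δλ₂ = 3.7831 pm

The 124° angle produces the larger shift.
Ratio: 3.7831/1.7983 = 2.104

(Intermediate values are shown rounded; full precision is carried through to the final answer.)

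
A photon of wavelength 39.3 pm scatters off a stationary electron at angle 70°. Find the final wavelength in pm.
40.8965 pm

Using the Compton scattering formula:
λ' = λ + Δλ = λ + λ_C(1 - cos θ)

Given:
- Initial wavelength λ = 39.3 pm
- Scattering angle θ = 70°
- Compton wavelength λ_C ≈ 2.4263 pm

Calculate the shift:
Δλ = 2.4263 × (1 - cos(70°))
Δλ = 2.4263 × 0.6580
Δλ = 1.5965 pm

Final wavelength:
λ' = 39.3 + 1.5965 = 40.8965 pm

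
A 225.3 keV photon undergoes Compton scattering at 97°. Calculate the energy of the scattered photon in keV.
150.7393 keV

First convert energy to wavelength:
λ = hc/E, with hc ≈ 1239.842 keV·pm (i.e. 1239.842 eV·nm)

For E = 225.3 keV = 225300 eV:
λ = 1239.842 keV·pm / 225.3 keV
λ = 5.5031 pm

Calculate the Compton shift:
Δλ = λ_C(1 - cos(97°)) = 2.4263 × 1.1219
Δλ = 2.7220 pm

Final wavelength:
λ' = 5.5031 + 2.7220 = 8.2251 pm

Final energy:
E' = hc/λ' = 1239.842 / 8.2251 = 150.7393 keV

(Intermediate values are shown rounded; full precision is carried through to the final answer.)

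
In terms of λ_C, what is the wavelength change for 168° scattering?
1.9781 λ_C

The Compton shift formula is:
Δλ = λ_C(1 - cos θ)

Dividing both sides by λ_C:
Δλ/λ_C = 1 - cos θ

For θ = 168°:
Δλ/λ_C = 1 - cos(168°)
Δλ/λ_C = 1 - -0.9781
Δλ/λ_C = 1.9781

This means the shift is 1.9781 × λ_C = 4.7996 pm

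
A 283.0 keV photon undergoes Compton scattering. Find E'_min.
134.2738 keV (at θ = 180°)

The scattered photon has minimum energy when its wavelength is maximum, i.e., when the Compton shift Δλ = λ_C(1 − cos θ) is maximum. This occurs at θ = 180° (backscattering), giving Δλ_max = 2λ_C = 4.8526 pm.

Initial wavelength: λ₀ = hc/E₀ = 4.3811 pm
Maximum final wavelength: λ'_max = λ₀ + 2λ_C = 4.3811 + 4.8526 = 9.2337 pm
Minimum final energy: E'_min = hc/λ'_max = 134.2738 keV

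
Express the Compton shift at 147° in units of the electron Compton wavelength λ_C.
1.8387 λ_C

The Compton shift formula is:
Δλ = λ_C(1 - cos θ)

Dividing both sides by λ_C:
Δλ/λ_C = 1 - cos θ

For θ = 147°:
Δλ/λ_C = 1 - cos(147°)
Δλ/λ_C = 1 - -0.8387
Δλ/λ_C = 1.8387

This means the shift is 1.8387 × λ_C = 4.4612 pm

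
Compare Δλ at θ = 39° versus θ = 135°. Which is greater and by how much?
135° produces the larger shift by a factor of 7.660

Calculate both shifts using Δλ = λ_C(1 - cos θ):

For θ₁ = 39°:
Δλ₁ = 2.4263 × (1 - cos(39°))
Δλ₁ = 2.4263 × 0.2229
Δλ₁ = 0.5407 pm

For θ₂ = 135°:
Δλ₂ = 2.4263 × (1 - cos(135°))
Δλ₂ = 2.4263 × 1.7071
Δλ₂ = 4.1420 pm

The 135° angle produces the larger shift.
Ratio: 4.1420/0.5407 = 7.660

(Intermediate values are shown rounded; full precision is carried through to the final answer.)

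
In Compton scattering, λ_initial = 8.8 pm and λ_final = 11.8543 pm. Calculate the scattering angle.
105.00°

First find the wavelength shift:
Δλ = λ' - λ = 11.8543 - 8.8 = 3.0543 pm

Using Δλ = λ_C(1 - cos θ), with λ_C = h/(m_e·c) ≈ 2.42631024 pm:
cos θ = 1 - Δλ/λ_C
cos θ = 1 - 3.0543/2.42631024
cos θ = -0.258825

θ = arccos(-0.258825)
θ = 105.00°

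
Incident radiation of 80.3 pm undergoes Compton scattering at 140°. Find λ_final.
84.5850 pm

Using the Compton scattering formula:
λ' = λ + Δλ = λ + λ_C(1 - cos θ)

Given:
- Initial wavelength λ = 80.3 pm
- Scattering angle θ = 140°
- Compton wavelength λ_C ≈ 2.4263 pm

Calculate the shift:
Δλ = 2.4263 × (1 - cos(140°))
Δλ = 2.4263 × 1.7660
Δλ = 4.2850 pm

Final wavelength:
λ' = 80.3 + 4.2850 = 84.5850 pm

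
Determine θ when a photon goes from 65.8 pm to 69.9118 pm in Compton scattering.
134.00°

First find the wavelength shift:
Δλ = λ' - λ = 69.9118 - 65.8 = 4.1118 pm

Using Δλ = λ_C(1 - cos θ), with λ_C = h/(m_e·c) ≈ 2.42631024 pm:
cos θ = 1 - Δλ/λ_C
cos θ = 1 - 4.1118/2.42631024
cos θ = -0.694672

θ = arccos(-0.694672)
θ = 134.00°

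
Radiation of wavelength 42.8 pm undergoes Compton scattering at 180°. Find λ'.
47.6526 pm

Using the Compton formula: λ' = λ + λ_C(1 − cos θ)

For θ = 180°, cos θ = -1 (exact) = -1.0000, so:
1 − cos 180° = 1 − (-1) = 2.0000

Δλ = λ_C × 2.0000 = 2.4263 × 2.0000 = 4.8526 pm

λ' = 42.8 + 4.8526 = 47.6526 pm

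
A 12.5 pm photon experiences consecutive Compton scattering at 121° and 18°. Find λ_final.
16.2947 pm

Apply Compton shift twice:

First scattering at θ₁ = 121°:
Δλ₁ = λ_C(1 - cos(121°))
Δλ₁ = 2.4263 × 1.5150
Δλ₁ = 3.6760 pm

After first scattering:
λ₁ = 12.5 + 3.6760 = 16.1760 pm

Second scattering at θ₂ = 18°:
Δλ₂ = λ_C(1 - cos(18°))
Δλ₂ = 2.4263 × 0.0489
Δλ₂ = 0.1188 pm

Final wavelength:
λ₂ = 16.1760 + 0.1188 = 16.2947 pm

Total shift: Δλ_total = 3.6760 + 0.1188 = 3.7947 pm

(Intermediate values are shown rounded; full precision is carried through to the final answer.)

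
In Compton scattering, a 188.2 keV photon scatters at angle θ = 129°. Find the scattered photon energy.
117.6194 keV

First convert energy to wavelength:
λ = hc/E, with hc ≈ 1239.842 keV·pm (i.e. 1239.842 eV·nm)

For E = 188.2 keV = 188200 eV:
λ = 1239.842 keV·pm / 188.2 keV
λ = 6.5879 pm

Calculate the Compton shift:
Δλ = λ_C(1 - cos(129°)) = 2.4263 × 1.6293
Δλ = 3.9532 pm

Final wavelength:
λ' = 6.5879 + 3.9532 = 10.5411 pm

Final energy:
E' = hc/λ' = 1239.842 / 10.5411 = 117.6194 keV

(Intermediate values are shown rounded; full precision is carried through to the final answer.)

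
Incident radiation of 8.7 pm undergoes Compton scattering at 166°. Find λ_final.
13.4805 pm

Using the Compton scattering formula:
λ' = λ + Δλ = λ + λ_C(1 - cos θ)

Given:
- Initial wavelength λ = 8.7 pm
- Scattering angle θ = 166°
- Compton wavelength λ_C ≈ 2.4263 pm

Calculate the shift:
Δλ = 2.4263 × (1 - cos(166°))
Δλ = 2.4263 × 1.9703
Δλ = 4.7805 pm

Final wavelength:
λ' = 8.7 + 4.7805 = 13.4805 pm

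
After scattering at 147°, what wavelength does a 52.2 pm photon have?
56.6612 pm

Using the Compton scattering formula:
λ' = λ + Δλ = λ + λ_C(1 - cos θ)

Given:
- Initial wavelength λ = 52.2 pm
- Scattering angle θ = 147°
- Compton wavelength λ_C ≈ 2.4263 pm

Calculate the shift:
Δλ = 2.4263 × (1 - cos(147°))
Δλ = 2.4263 × 1.8387
Δλ = 4.4612 pm

Final wavelength:
λ' = 52.2 + 4.4612 = 56.6612 pm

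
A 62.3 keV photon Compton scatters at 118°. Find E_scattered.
52.8344 keV

First convert energy to wavelength:
λ = hc/E, with hc ≈ 1239.842 keV·pm (i.e. 1239.842 eV·nm)

For E = 62.3 keV = 62300 eV:
λ = 1239.842 keV·pm / 62.3 keV
λ = 19.9012 pm

Calculate the Compton shift:
Δλ = λ_C(1 - cos(118°)) = 2.4263 × 1.4695
Δλ = 3.5654 pm

Final wavelength:
λ' = 19.9012 + 3.5654 = 23.4665 pm

Final energy:
E' = hc/λ' = 1239.842 / 23.4665 = 52.8344 keV

(Intermediate values are shown rounded; full precision is carried through to the final answer.)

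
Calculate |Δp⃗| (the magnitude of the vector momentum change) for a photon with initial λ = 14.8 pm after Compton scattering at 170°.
7.8257e-23 kg·m/s

Photon momentum magnitude is p = h/λ.

Initial momentum:
p₀ = h/λ = 6.6261e-34/1.4800e-11 = 4.4771e-23 kg·m/s

After scattering:
λ' = λ + Δλ = 14.8 + 4.8158 = 19.6158 pm
p' = h/λ' = 6.6261e-34/1.9616e-11 = 3.3779e-23 kg·m/s

Momentum is a vector; the scattered photon's direction makes angle θ = 170° with the incident direction. The magnitude of the vector change Δp⃗ = p⃗₀ − p⃗' is found from the law of cosines:
|Δp⃗|² = p₀² + p'² − 2p₀p'cos θ
|Δp⃗|² = (4.4771e-23)² + (3.3779e-23)² − 2·4.4771e-23·3.3779e-23·cos(170°)
|Δp⃗| = 7.8257e-23 kg·m/s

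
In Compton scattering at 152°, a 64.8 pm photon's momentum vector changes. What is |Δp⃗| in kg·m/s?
1.9191e-23 kg·m/s

Photon momentum magnitude is p = h/λ.

Initial momentum:
p₀ = h/λ = 6.6261e-34/6.4800e-11 = 1.0225e-23 kg·m/s

After scattering:
λ' = λ + Δλ = 64.8 + 4.5686 = 69.3686 pm
p' = h/λ' = 6.6261e-34/6.9369e-11 = 9.5520e-24 kg·m/s

Momentum is a vector; the scattered photon's direction makes angle θ = 152° with the incident direction. The magnitude of the vector change Δp⃗ = p⃗₀ − p⃗' is found from the law of cosines:
|Δp⃗|² = p₀² + p'² − 2p₀p'cos θ
|Δp⃗|² = (1.0225e-23)² + (9.5520e-24)² − 2·1.0225e-23·9.5520e-24·cos(152°)
|Δp⃗| = 1.9191e-23 kg·m/s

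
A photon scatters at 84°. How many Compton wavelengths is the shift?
0.8955 λ_C

The Compton shift formula is:
Δλ = λ_C(1 - cos θ)

Dividing both sides by λ_C:
Δλ/λ_C = 1 - cos θ

For θ = 84°:
Δλ/λ_C = 1 - cos(84°)
Δλ/λ_C = 1 - 0.1045
Δλ/λ_C = 0.8955

This means the shift is 0.8955 × λ_C = 2.1727 pm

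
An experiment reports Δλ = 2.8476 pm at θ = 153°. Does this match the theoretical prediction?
No, inconsistent

Calculate the expected shift for θ = 153°:

Δλ_expected = λ_C(1 - cos(153°))
Δλ_expected = 2.4263 × (1 - cos(153°))
Δλ_expected = 2.4263 × 1.8910
Δλ_expected = 4.5882 pm

Given shift: 2.8476 pm
Expected shift: 4.5882 pm
Difference: 1.7405 pm

The values do not match. The given shift corresponds to θ ≈ 100.0°, not 153°.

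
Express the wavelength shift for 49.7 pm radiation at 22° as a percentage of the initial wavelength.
0.3555%

Calculate the Compton shift:
Δλ = λ_C(1 - cos(22°))
Δλ = 2.4263 × (1 - cos(22°))
Δλ = 2.4263 × 0.0728
Δλ = 0.1767 pm

Percentage change:
(Δλ/λ₀) × 100 = (0.1767/49.7) × 100
= 0.3555%

(Intermediate values are shown rounded; full precision is carried through to the final answer.)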